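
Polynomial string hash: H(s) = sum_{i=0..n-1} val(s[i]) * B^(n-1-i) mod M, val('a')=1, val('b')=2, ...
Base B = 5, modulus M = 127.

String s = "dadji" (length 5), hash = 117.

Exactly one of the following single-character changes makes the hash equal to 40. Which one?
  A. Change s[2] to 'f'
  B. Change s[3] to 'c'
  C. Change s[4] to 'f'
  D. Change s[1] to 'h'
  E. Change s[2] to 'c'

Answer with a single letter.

Option A: s[2]='d'->'f', delta=(6-4)*5^2 mod 127 = 50, hash=117+50 mod 127 = 40 <-- target
Option B: s[3]='j'->'c', delta=(3-10)*5^1 mod 127 = 92, hash=117+92 mod 127 = 82
Option C: s[4]='i'->'f', delta=(6-9)*5^0 mod 127 = 124, hash=117+124 mod 127 = 114
Option D: s[1]='a'->'h', delta=(8-1)*5^3 mod 127 = 113, hash=117+113 mod 127 = 103
Option E: s[2]='d'->'c', delta=(3-4)*5^2 mod 127 = 102, hash=117+102 mod 127 = 92

Answer: A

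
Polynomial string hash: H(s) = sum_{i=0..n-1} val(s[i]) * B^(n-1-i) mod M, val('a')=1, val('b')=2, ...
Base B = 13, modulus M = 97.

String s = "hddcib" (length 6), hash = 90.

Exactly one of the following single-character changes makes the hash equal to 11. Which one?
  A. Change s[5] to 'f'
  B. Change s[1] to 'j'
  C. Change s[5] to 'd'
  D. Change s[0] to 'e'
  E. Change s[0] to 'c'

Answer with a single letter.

Answer: E

Derivation:
Option A: s[5]='b'->'f', delta=(6-2)*13^0 mod 97 = 4, hash=90+4 mod 97 = 94
Option B: s[1]='d'->'j', delta=(10-4)*13^4 mod 97 = 64, hash=90+64 mod 97 = 57
Option C: s[5]='b'->'d', delta=(4-2)*13^0 mod 97 = 2, hash=90+2 mod 97 = 92
Option D: s[0]='h'->'e', delta=(5-8)*13^5 mod 97 = 69, hash=90+69 mod 97 = 62
Option E: s[0]='h'->'c', delta=(3-8)*13^5 mod 97 = 18, hash=90+18 mod 97 = 11 <-- target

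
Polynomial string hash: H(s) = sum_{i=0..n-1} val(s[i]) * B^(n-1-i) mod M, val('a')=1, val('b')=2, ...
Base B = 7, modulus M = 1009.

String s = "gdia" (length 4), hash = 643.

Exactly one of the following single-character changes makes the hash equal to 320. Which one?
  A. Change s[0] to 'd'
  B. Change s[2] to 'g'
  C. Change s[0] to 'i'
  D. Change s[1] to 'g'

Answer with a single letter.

Option A: s[0]='g'->'d', delta=(4-7)*7^3 mod 1009 = 989, hash=643+989 mod 1009 = 623
Option B: s[2]='i'->'g', delta=(7-9)*7^1 mod 1009 = 995, hash=643+995 mod 1009 = 629
Option C: s[0]='g'->'i', delta=(9-7)*7^3 mod 1009 = 686, hash=643+686 mod 1009 = 320 <-- target
Option D: s[1]='d'->'g', delta=(7-4)*7^2 mod 1009 = 147, hash=643+147 mod 1009 = 790

Answer: C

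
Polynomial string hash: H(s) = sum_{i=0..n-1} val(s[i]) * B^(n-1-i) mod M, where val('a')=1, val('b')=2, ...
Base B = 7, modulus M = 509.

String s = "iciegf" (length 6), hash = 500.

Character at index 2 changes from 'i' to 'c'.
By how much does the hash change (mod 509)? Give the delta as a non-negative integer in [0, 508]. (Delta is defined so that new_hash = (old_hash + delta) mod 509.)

Delta formula: (val(new) - val(old)) * B^(n-1-k) mod M
  val('c') - val('i') = 3 - 9 = -6
  B^(n-1-k) = 7^3 mod 509 = 343
  Delta = -6 * 343 mod 509 = 487

Answer: 487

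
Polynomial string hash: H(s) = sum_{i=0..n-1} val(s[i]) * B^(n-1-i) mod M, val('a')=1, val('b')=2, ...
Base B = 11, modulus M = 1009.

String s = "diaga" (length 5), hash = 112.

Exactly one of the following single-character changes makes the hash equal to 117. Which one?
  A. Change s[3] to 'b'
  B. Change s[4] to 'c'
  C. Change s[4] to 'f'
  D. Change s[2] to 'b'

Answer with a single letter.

Option A: s[3]='g'->'b', delta=(2-7)*11^1 mod 1009 = 954, hash=112+954 mod 1009 = 57
Option B: s[4]='a'->'c', delta=(3-1)*11^0 mod 1009 = 2, hash=112+2 mod 1009 = 114
Option C: s[4]='a'->'f', delta=(6-1)*11^0 mod 1009 = 5, hash=112+5 mod 1009 = 117 <-- target
Option D: s[2]='a'->'b', delta=(2-1)*11^2 mod 1009 = 121, hash=112+121 mod 1009 = 233

Answer: C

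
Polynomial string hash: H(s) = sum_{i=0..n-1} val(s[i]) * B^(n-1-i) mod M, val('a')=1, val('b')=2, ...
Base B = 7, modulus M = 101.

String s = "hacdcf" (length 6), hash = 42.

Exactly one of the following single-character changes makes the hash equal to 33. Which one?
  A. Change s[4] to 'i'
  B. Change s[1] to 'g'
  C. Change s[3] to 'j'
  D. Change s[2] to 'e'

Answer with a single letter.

Answer: C

Derivation:
Option A: s[4]='c'->'i', delta=(9-3)*7^1 mod 101 = 42, hash=42+42 mod 101 = 84
Option B: s[1]='a'->'g', delta=(7-1)*7^4 mod 101 = 64, hash=42+64 mod 101 = 5
Option C: s[3]='d'->'j', delta=(10-4)*7^2 mod 101 = 92, hash=42+92 mod 101 = 33 <-- target
Option D: s[2]='c'->'e', delta=(5-3)*7^3 mod 101 = 80, hash=42+80 mod 101 = 21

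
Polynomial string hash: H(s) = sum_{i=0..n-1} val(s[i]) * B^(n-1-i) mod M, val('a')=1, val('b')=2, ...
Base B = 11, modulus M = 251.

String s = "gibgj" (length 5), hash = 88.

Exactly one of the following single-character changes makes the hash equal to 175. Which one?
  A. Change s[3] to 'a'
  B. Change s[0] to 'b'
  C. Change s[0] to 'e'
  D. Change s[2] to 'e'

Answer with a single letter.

Option A: s[3]='g'->'a', delta=(1-7)*11^1 mod 251 = 185, hash=88+185 mod 251 = 22
Option B: s[0]='g'->'b', delta=(2-7)*11^4 mod 251 = 87, hash=88+87 mod 251 = 175 <-- target
Option C: s[0]='g'->'e', delta=(5-7)*11^4 mod 251 = 85, hash=88+85 mod 251 = 173
Option D: s[2]='b'->'e', delta=(5-2)*11^2 mod 251 = 112, hash=88+112 mod 251 = 200

Answer: B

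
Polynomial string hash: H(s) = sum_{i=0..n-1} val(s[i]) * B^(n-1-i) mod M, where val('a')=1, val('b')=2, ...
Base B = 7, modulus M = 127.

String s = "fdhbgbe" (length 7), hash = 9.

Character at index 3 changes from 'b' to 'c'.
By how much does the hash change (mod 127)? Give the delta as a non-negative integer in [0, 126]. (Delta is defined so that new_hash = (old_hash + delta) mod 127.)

Delta formula: (val(new) - val(old)) * B^(n-1-k) mod M
  val('c') - val('b') = 3 - 2 = 1
  B^(n-1-k) = 7^3 mod 127 = 89
  Delta = 1 * 89 mod 127 = 89

Answer: 89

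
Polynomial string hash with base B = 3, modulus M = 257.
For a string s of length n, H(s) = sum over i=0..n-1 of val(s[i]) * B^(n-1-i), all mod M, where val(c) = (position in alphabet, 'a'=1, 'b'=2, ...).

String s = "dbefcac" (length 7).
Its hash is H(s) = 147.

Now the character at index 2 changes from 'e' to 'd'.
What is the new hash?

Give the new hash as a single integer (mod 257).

Answer: 66

Derivation:
val('e') = 5, val('d') = 4
Position k = 2, exponent = n-1-k = 4
B^4 mod M = 3^4 mod 257 = 81
Delta = (4 - 5) * 81 mod 257 = 176
New hash = (147 + 176) mod 257 = 66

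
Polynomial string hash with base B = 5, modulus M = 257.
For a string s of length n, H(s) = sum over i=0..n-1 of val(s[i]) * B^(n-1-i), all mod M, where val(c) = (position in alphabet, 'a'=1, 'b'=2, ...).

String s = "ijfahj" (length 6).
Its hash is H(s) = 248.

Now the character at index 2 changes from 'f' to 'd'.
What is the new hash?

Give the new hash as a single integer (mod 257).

Answer: 255

Derivation:
val('f') = 6, val('d') = 4
Position k = 2, exponent = n-1-k = 3
B^3 mod M = 5^3 mod 257 = 125
Delta = (4 - 6) * 125 mod 257 = 7
New hash = (248 + 7) mod 257 = 255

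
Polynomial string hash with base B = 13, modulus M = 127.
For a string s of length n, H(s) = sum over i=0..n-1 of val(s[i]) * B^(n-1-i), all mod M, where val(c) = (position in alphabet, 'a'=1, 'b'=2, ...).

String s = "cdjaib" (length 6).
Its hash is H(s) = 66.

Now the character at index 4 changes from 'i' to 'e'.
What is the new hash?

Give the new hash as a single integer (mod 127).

Answer: 14

Derivation:
val('i') = 9, val('e') = 5
Position k = 4, exponent = n-1-k = 1
B^1 mod M = 13^1 mod 127 = 13
Delta = (5 - 9) * 13 mod 127 = 75
New hash = (66 + 75) mod 127 = 14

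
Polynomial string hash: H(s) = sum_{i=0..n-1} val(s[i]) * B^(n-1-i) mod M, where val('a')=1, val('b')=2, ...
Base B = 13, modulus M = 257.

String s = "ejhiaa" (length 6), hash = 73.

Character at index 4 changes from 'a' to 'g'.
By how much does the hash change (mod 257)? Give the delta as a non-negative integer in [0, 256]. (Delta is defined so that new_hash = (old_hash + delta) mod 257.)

Delta formula: (val(new) - val(old)) * B^(n-1-k) mod M
  val('g') - val('a') = 7 - 1 = 6
  B^(n-1-k) = 13^1 mod 257 = 13
  Delta = 6 * 13 mod 257 = 78

Answer: 78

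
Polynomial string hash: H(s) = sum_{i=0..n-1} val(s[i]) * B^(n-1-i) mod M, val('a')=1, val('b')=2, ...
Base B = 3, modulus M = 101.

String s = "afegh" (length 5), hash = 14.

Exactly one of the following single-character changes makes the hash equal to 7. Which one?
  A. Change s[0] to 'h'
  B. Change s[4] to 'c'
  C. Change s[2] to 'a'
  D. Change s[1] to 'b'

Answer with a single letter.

Option A: s[0]='a'->'h', delta=(8-1)*3^4 mod 101 = 62, hash=14+62 mod 101 = 76
Option B: s[4]='h'->'c', delta=(3-8)*3^0 mod 101 = 96, hash=14+96 mod 101 = 9
Option C: s[2]='e'->'a', delta=(1-5)*3^2 mod 101 = 65, hash=14+65 mod 101 = 79
Option D: s[1]='f'->'b', delta=(2-6)*3^3 mod 101 = 94, hash=14+94 mod 101 = 7 <-- target

Answer: D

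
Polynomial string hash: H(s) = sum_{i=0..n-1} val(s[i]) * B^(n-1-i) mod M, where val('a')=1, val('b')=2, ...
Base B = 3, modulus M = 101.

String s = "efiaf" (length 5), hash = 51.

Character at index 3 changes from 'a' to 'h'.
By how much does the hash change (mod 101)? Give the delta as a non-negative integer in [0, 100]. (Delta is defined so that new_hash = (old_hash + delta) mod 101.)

Answer: 21

Derivation:
Delta formula: (val(new) - val(old)) * B^(n-1-k) mod M
  val('h') - val('a') = 8 - 1 = 7
  B^(n-1-k) = 3^1 mod 101 = 3
  Delta = 7 * 3 mod 101 = 21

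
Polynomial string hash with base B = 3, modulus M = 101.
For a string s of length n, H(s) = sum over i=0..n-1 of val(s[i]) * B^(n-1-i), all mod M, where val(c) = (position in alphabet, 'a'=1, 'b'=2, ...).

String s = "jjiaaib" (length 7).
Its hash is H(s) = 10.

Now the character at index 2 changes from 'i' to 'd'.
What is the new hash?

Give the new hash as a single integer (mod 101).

val('i') = 9, val('d') = 4
Position k = 2, exponent = n-1-k = 4
B^4 mod M = 3^4 mod 101 = 81
Delta = (4 - 9) * 81 mod 101 = 100
New hash = (10 + 100) mod 101 = 9

Answer: 9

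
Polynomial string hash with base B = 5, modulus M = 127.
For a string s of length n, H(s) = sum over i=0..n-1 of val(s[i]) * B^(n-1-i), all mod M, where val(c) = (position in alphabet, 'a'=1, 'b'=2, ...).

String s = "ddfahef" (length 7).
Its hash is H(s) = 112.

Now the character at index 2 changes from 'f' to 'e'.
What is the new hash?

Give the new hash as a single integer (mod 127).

Answer: 122

Derivation:
val('f') = 6, val('e') = 5
Position k = 2, exponent = n-1-k = 4
B^4 mod M = 5^4 mod 127 = 117
Delta = (5 - 6) * 117 mod 127 = 10
New hash = (112 + 10) mod 127 = 122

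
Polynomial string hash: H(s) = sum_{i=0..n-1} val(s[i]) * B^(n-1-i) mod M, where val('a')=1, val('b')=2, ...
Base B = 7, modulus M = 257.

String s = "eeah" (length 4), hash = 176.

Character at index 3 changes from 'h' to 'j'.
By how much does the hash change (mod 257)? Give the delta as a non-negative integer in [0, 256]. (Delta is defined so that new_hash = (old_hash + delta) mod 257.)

Delta formula: (val(new) - val(old)) * B^(n-1-k) mod M
  val('j') - val('h') = 10 - 8 = 2
  B^(n-1-k) = 7^0 mod 257 = 1
  Delta = 2 * 1 mod 257 = 2

Answer: 2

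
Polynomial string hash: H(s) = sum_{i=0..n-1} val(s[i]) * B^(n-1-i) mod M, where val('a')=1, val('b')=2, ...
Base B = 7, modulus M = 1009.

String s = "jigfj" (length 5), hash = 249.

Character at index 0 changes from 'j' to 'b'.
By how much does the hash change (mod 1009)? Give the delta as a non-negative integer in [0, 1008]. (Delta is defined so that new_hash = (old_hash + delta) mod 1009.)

Delta formula: (val(new) - val(old)) * B^(n-1-k) mod M
  val('b') - val('j') = 2 - 10 = -8
  B^(n-1-k) = 7^4 mod 1009 = 383
  Delta = -8 * 383 mod 1009 = 972

Answer: 972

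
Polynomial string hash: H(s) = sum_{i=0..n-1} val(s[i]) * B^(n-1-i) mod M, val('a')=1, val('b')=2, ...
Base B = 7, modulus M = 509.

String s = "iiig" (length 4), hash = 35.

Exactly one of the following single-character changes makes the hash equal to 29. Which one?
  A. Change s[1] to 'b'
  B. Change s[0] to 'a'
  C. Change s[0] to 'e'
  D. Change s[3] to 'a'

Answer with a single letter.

Answer: D

Derivation:
Option A: s[1]='i'->'b', delta=(2-9)*7^2 mod 509 = 166, hash=35+166 mod 509 = 201
Option B: s[0]='i'->'a', delta=(1-9)*7^3 mod 509 = 310, hash=35+310 mod 509 = 345
Option C: s[0]='i'->'e', delta=(5-9)*7^3 mod 509 = 155, hash=35+155 mod 509 = 190
Option D: s[3]='g'->'a', delta=(1-7)*7^0 mod 509 = 503, hash=35+503 mod 509 = 29 <-- target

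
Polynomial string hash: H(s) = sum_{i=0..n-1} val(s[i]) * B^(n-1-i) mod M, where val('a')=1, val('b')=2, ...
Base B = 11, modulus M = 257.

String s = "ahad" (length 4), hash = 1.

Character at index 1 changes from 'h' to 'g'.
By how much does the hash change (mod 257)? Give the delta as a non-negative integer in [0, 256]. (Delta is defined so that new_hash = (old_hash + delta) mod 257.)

Delta formula: (val(new) - val(old)) * B^(n-1-k) mod M
  val('g') - val('h') = 7 - 8 = -1
  B^(n-1-k) = 11^2 mod 257 = 121
  Delta = -1 * 121 mod 257 = 136

Answer: 136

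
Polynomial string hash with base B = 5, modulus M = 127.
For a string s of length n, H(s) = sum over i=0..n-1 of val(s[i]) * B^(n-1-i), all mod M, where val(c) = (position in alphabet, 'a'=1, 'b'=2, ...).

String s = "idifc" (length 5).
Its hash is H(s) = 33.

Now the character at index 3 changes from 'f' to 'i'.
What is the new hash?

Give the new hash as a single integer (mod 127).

Answer: 48

Derivation:
val('f') = 6, val('i') = 9
Position k = 3, exponent = n-1-k = 1
B^1 mod M = 5^1 mod 127 = 5
Delta = (9 - 6) * 5 mod 127 = 15
New hash = (33 + 15) mod 127 = 48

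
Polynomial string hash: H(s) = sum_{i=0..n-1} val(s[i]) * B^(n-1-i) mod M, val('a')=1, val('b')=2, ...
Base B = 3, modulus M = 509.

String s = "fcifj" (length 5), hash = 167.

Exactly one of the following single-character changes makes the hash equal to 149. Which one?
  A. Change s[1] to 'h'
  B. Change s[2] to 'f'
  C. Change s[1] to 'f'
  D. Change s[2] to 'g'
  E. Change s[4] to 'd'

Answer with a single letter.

Answer: D

Derivation:
Option A: s[1]='c'->'h', delta=(8-3)*3^3 mod 509 = 135, hash=167+135 mod 509 = 302
Option B: s[2]='i'->'f', delta=(6-9)*3^2 mod 509 = 482, hash=167+482 mod 509 = 140
Option C: s[1]='c'->'f', delta=(6-3)*3^3 mod 509 = 81, hash=167+81 mod 509 = 248
Option D: s[2]='i'->'g', delta=(7-9)*3^2 mod 509 = 491, hash=167+491 mod 509 = 149 <-- target
Option E: s[4]='j'->'d', delta=(4-10)*3^0 mod 509 = 503, hash=167+503 mod 509 = 161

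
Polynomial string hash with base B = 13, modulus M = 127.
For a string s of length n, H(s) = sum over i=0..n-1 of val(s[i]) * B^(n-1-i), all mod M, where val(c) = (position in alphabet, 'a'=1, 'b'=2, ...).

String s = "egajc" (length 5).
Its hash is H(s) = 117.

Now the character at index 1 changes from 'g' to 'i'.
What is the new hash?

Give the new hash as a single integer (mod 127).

Answer: 66

Derivation:
val('g') = 7, val('i') = 9
Position k = 1, exponent = n-1-k = 3
B^3 mod M = 13^3 mod 127 = 38
Delta = (9 - 7) * 38 mod 127 = 76
New hash = (117 + 76) mod 127 = 66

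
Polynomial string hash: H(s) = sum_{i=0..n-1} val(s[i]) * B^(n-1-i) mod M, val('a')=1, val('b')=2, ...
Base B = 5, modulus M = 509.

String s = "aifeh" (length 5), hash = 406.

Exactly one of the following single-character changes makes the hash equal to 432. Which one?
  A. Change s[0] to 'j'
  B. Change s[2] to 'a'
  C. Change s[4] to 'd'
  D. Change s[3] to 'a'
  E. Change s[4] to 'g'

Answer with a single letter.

Answer: A

Derivation:
Option A: s[0]='a'->'j', delta=(10-1)*5^4 mod 509 = 26, hash=406+26 mod 509 = 432 <-- target
Option B: s[2]='f'->'a', delta=(1-6)*5^2 mod 509 = 384, hash=406+384 mod 509 = 281
Option C: s[4]='h'->'d', delta=(4-8)*5^0 mod 509 = 505, hash=406+505 mod 509 = 402
Option D: s[3]='e'->'a', delta=(1-5)*5^1 mod 509 = 489, hash=406+489 mod 509 = 386
Option E: s[4]='h'->'g', delta=(7-8)*5^0 mod 509 = 508, hash=406+508 mod 509 = 405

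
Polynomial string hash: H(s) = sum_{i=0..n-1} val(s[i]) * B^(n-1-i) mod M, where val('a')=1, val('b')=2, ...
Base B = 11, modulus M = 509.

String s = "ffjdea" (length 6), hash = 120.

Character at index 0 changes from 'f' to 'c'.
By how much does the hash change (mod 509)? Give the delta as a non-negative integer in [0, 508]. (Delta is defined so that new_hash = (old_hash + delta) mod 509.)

Delta formula: (val(new) - val(old)) * B^(n-1-k) mod M
  val('c') - val('f') = 3 - 6 = -3
  B^(n-1-k) = 11^5 mod 509 = 207
  Delta = -3 * 207 mod 509 = 397

Answer: 397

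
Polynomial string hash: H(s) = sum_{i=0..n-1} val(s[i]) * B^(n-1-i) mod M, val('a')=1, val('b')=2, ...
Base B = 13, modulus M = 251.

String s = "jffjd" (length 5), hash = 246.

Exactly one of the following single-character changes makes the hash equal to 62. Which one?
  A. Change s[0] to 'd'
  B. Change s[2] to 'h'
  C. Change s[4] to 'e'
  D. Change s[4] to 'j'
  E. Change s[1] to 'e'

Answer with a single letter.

Option A: s[0]='j'->'d', delta=(4-10)*13^4 mod 251 = 67, hash=246+67 mod 251 = 62 <-- target
Option B: s[2]='f'->'h', delta=(8-6)*13^2 mod 251 = 87, hash=246+87 mod 251 = 82
Option C: s[4]='d'->'e', delta=(5-4)*13^0 mod 251 = 1, hash=246+1 mod 251 = 247
Option D: s[4]='d'->'j', delta=(10-4)*13^0 mod 251 = 6, hash=246+6 mod 251 = 1
Option E: s[1]='f'->'e', delta=(5-6)*13^3 mod 251 = 62, hash=246+62 mod 251 = 57

Answer: A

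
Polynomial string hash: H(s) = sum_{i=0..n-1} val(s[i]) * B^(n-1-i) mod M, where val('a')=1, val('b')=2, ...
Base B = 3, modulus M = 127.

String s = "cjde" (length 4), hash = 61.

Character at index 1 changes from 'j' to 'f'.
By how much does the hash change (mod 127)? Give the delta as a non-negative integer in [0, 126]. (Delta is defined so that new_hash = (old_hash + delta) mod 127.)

Delta formula: (val(new) - val(old)) * B^(n-1-k) mod M
  val('f') - val('j') = 6 - 10 = -4
  B^(n-1-k) = 3^2 mod 127 = 9
  Delta = -4 * 9 mod 127 = 91

Answer: 91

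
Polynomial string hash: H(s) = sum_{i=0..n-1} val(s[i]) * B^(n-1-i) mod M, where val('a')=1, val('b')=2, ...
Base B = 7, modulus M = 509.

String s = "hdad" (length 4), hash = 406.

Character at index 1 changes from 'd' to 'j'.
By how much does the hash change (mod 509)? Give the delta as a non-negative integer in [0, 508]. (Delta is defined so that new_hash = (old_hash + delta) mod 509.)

Delta formula: (val(new) - val(old)) * B^(n-1-k) mod M
  val('j') - val('d') = 10 - 4 = 6
  B^(n-1-k) = 7^2 mod 509 = 49
  Delta = 6 * 49 mod 509 = 294

Answer: 294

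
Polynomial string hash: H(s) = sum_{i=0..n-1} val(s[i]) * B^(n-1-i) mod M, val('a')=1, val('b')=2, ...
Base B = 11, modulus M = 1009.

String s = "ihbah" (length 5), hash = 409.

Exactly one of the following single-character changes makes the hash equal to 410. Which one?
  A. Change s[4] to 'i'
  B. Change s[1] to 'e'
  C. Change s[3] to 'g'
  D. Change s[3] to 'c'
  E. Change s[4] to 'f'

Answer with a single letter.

Option A: s[4]='h'->'i', delta=(9-8)*11^0 mod 1009 = 1, hash=409+1 mod 1009 = 410 <-- target
Option B: s[1]='h'->'e', delta=(5-8)*11^3 mod 1009 = 43, hash=409+43 mod 1009 = 452
Option C: s[3]='a'->'g', delta=(7-1)*11^1 mod 1009 = 66, hash=409+66 mod 1009 = 475
Option D: s[3]='a'->'c', delta=(3-1)*11^1 mod 1009 = 22, hash=409+22 mod 1009 = 431
Option E: s[4]='h'->'f', delta=(6-8)*11^0 mod 1009 = 1007, hash=409+1007 mod 1009 = 407

Answer: A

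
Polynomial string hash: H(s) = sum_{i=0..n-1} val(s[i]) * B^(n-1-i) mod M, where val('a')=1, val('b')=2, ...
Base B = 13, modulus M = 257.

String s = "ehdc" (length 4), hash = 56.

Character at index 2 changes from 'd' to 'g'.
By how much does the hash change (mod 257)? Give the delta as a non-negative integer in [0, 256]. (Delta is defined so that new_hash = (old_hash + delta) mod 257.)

Answer: 39

Derivation:
Delta formula: (val(new) - val(old)) * B^(n-1-k) mod M
  val('g') - val('d') = 7 - 4 = 3
  B^(n-1-k) = 13^1 mod 257 = 13
  Delta = 3 * 13 mod 257 = 39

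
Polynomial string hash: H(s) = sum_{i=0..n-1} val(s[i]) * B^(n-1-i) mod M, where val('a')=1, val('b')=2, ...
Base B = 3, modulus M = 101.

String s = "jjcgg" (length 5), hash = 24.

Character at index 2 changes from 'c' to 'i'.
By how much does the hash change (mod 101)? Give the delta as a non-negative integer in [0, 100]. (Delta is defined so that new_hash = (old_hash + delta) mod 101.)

Delta formula: (val(new) - val(old)) * B^(n-1-k) mod M
  val('i') - val('c') = 9 - 3 = 6
  B^(n-1-k) = 3^2 mod 101 = 9
  Delta = 6 * 9 mod 101 = 54

Answer: 54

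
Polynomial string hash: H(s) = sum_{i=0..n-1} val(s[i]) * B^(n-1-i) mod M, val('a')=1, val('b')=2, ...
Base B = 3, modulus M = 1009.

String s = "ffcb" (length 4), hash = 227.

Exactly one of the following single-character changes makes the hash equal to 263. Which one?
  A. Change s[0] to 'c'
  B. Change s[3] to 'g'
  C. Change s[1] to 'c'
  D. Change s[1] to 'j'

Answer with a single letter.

Option A: s[0]='f'->'c', delta=(3-6)*3^3 mod 1009 = 928, hash=227+928 mod 1009 = 146
Option B: s[3]='b'->'g', delta=(7-2)*3^0 mod 1009 = 5, hash=227+5 mod 1009 = 232
Option C: s[1]='f'->'c', delta=(3-6)*3^2 mod 1009 = 982, hash=227+982 mod 1009 = 200
Option D: s[1]='f'->'j', delta=(10-6)*3^2 mod 1009 = 36, hash=227+36 mod 1009 = 263 <-- target

Answer: D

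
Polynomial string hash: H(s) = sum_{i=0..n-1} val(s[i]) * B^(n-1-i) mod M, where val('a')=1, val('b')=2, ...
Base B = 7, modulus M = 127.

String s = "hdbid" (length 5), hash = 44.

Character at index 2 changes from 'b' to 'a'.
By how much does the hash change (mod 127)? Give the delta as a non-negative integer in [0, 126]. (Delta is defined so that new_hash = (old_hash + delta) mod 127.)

Delta formula: (val(new) - val(old)) * B^(n-1-k) mod M
  val('a') - val('b') = 1 - 2 = -1
  B^(n-1-k) = 7^2 mod 127 = 49
  Delta = -1 * 49 mod 127 = 78

Answer: 78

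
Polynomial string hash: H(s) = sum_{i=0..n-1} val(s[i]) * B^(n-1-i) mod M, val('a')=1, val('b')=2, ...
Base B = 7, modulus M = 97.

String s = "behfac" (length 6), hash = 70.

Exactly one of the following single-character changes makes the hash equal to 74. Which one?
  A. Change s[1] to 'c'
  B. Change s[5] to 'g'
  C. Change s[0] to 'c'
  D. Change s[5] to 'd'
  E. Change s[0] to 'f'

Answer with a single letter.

Option A: s[1]='e'->'c', delta=(3-5)*7^4 mod 97 = 48, hash=70+48 mod 97 = 21
Option B: s[5]='c'->'g', delta=(7-3)*7^0 mod 97 = 4, hash=70+4 mod 97 = 74 <-- target
Option C: s[0]='b'->'c', delta=(3-2)*7^5 mod 97 = 26, hash=70+26 mod 97 = 96
Option D: s[5]='c'->'d', delta=(4-3)*7^0 mod 97 = 1, hash=70+1 mod 97 = 71
Option E: s[0]='b'->'f', delta=(6-2)*7^5 mod 97 = 7, hash=70+7 mod 97 = 77

Answer: B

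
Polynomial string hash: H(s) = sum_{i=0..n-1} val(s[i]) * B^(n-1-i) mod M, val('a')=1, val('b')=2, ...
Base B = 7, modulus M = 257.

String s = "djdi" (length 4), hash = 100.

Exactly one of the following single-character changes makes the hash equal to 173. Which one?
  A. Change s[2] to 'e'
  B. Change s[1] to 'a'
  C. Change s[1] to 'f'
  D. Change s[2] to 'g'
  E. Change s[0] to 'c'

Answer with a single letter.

Answer: B

Derivation:
Option A: s[2]='d'->'e', delta=(5-4)*7^1 mod 257 = 7, hash=100+7 mod 257 = 107
Option B: s[1]='j'->'a', delta=(1-10)*7^2 mod 257 = 73, hash=100+73 mod 257 = 173 <-- target
Option C: s[1]='j'->'f', delta=(6-10)*7^2 mod 257 = 61, hash=100+61 mod 257 = 161
Option D: s[2]='d'->'g', delta=(7-4)*7^1 mod 257 = 21, hash=100+21 mod 257 = 121
Option E: s[0]='d'->'c', delta=(3-4)*7^3 mod 257 = 171, hash=100+171 mod 257 = 14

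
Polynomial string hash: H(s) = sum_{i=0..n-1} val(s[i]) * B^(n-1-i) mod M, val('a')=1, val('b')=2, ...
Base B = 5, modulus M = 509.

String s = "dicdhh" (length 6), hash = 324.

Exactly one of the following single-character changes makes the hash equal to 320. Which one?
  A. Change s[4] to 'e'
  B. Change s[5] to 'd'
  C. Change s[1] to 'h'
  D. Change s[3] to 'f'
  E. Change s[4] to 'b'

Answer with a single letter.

Option A: s[4]='h'->'e', delta=(5-8)*5^1 mod 509 = 494, hash=324+494 mod 509 = 309
Option B: s[5]='h'->'d', delta=(4-8)*5^0 mod 509 = 505, hash=324+505 mod 509 = 320 <-- target
Option C: s[1]='i'->'h', delta=(8-9)*5^4 mod 509 = 393, hash=324+393 mod 509 = 208
Option D: s[3]='d'->'f', delta=(6-4)*5^2 mod 509 = 50, hash=324+50 mod 509 = 374
Option E: s[4]='h'->'b', delta=(2-8)*5^1 mod 509 = 479, hash=324+479 mod 509 = 294

Answer: B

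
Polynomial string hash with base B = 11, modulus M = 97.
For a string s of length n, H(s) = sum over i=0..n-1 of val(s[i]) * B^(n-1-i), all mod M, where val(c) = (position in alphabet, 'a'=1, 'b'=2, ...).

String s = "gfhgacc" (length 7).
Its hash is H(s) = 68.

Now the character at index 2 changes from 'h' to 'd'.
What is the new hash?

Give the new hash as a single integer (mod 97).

val('h') = 8, val('d') = 4
Position k = 2, exponent = n-1-k = 4
B^4 mod M = 11^4 mod 97 = 91
Delta = (4 - 8) * 91 mod 97 = 24
New hash = (68 + 24) mod 97 = 92

Answer: 92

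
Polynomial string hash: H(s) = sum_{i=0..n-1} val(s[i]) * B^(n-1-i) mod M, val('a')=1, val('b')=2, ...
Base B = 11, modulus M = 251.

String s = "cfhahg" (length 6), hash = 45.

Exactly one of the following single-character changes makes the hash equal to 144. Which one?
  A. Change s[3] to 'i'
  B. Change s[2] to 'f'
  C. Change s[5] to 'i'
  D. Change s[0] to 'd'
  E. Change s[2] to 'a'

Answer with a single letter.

Answer: B

Derivation:
Option A: s[3]='a'->'i', delta=(9-1)*11^2 mod 251 = 215, hash=45+215 mod 251 = 9
Option B: s[2]='h'->'f', delta=(6-8)*11^3 mod 251 = 99, hash=45+99 mod 251 = 144 <-- target
Option C: s[5]='g'->'i', delta=(9-7)*11^0 mod 251 = 2, hash=45+2 mod 251 = 47
Option D: s[0]='c'->'d', delta=(4-3)*11^5 mod 251 = 160, hash=45+160 mod 251 = 205
Option E: s[2]='h'->'a', delta=(1-8)*11^3 mod 251 = 221, hash=45+221 mod 251 = 15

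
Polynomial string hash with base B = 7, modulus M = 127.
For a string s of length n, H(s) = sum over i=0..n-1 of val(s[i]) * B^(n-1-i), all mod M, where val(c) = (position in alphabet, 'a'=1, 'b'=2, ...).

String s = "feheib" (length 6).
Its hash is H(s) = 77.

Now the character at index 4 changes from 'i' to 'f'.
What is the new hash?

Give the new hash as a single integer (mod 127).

Answer: 56

Derivation:
val('i') = 9, val('f') = 6
Position k = 4, exponent = n-1-k = 1
B^1 mod M = 7^1 mod 127 = 7
Delta = (6 - 9) * 7 mod 127 = 106
New hash = (77 + 106) mod 127 = 56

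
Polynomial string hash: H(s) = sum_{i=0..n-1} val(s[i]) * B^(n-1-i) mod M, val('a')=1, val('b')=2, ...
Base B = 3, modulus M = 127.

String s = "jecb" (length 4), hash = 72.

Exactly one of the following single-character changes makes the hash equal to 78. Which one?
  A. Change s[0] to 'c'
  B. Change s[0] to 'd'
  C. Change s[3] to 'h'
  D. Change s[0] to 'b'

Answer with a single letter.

Option A: s[0]='j'->'c', delta=(3-10)*3^3 mod 127 = 65, hash=72+65 mod 127 = 10
Option B: s[0]='j'->'d', delta=(4-10)*3^3 mod 127 = 92, hash=72+92 mod 127 = 37
Option C: s[3]='b'->'h', delta=(8-2)*3^0 mod 127 = 6, hash=72+6 mod 127 = 78 <-- target
Option D: s[0]='j'->'b', delta=(2-10)*3^3 mod 127 = 38, hash=72+38 mod 127 = 110

Answer: C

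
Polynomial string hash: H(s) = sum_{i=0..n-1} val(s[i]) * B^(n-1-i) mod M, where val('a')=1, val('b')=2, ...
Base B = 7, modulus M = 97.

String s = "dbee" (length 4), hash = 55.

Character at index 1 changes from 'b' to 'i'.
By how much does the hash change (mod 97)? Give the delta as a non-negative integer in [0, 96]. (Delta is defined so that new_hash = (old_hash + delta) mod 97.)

Delta formula: (val(new) - val(old)) * B^(n-1-k) mod M
  val('i') - val('b') = 9 - 2 = 7
  B^(n-1-k) = 7^2 mod 97 = 49
  Delta = 7 * 49 mod 97 = 52

Answer: 52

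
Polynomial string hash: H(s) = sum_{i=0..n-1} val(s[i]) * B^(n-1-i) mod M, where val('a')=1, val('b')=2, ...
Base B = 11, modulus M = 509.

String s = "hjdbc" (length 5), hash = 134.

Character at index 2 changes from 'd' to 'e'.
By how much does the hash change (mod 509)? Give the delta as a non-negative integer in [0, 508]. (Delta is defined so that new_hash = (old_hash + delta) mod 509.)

Delta formula: (val(new) - val(old)) * B^(n-1-k) mod M
  val('e') - val('d') = 5 - 4 = 1
  B^(n-1-k) = 11^2 mod 509 = 121
  Delta = 1 * 121 mod 509 = 121

Answer: 121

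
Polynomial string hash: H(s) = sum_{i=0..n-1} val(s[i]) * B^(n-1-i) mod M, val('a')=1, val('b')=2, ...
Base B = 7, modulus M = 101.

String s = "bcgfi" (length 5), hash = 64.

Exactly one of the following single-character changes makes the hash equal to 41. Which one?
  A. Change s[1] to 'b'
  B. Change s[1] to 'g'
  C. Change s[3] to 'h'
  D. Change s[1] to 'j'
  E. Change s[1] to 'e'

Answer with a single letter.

Answer: D

Derivation:
Option A: s[1]='c'->'b', delta=(2-3)*7^3 mod 101 = 61, hash=64+61 mod 101 = 24
Option B: s[1]='c'->'g', delta=(7-3)*7^3 mod 101 = 59, hash=64+59 mod 101 = 22
Option C: s[3]='f'->'h', delta=(8-6)*7^1 mod 101 = 14, hash=64+14 mod 101 = 78
Option D: s[1]='c'->'j', delta=(10-3)*7^3 mod 101 = 78, hash=64+78 mod 101 = 41 <-- target
Option E: s[1]='c'->'e', delta=(5-3)*7^3 mod 101 = 80, hash=64+80 mod 101 = 43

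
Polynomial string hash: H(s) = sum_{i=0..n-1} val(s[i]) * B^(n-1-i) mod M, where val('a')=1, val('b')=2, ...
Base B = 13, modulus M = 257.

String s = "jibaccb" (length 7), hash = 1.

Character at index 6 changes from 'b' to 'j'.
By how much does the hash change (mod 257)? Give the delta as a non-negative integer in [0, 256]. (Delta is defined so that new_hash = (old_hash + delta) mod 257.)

Answer: 8

Derivation:
Delta formula: (val(new) - val(old)) * B^(n-1-k) mod M
  val('j') - val('b') = 10 - 2 = 8
  B^(n-1-k) = 13^0 mod 257 = 1
  Delta = 8 * 1 mod 257 = 8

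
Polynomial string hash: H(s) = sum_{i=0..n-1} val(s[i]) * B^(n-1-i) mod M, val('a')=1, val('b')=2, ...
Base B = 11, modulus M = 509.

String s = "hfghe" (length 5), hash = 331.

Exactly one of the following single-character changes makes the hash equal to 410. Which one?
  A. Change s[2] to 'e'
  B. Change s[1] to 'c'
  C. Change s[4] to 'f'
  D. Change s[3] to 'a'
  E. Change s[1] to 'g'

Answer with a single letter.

Answer: B

Derivation:
Option A: s[2]='g'->'e', delta=(5-7)*11^2 mod 509 = 267, hash=331+267 mod 509 = 89
Option B: s[1]='f'->'c', delta=(3-6)*11^3 mod 509 = 79, hash=331+79 mod 509 = 410 <-- target
Option C: s[4]='e'->'f', delta=(6-5)*11^0 mod 509 = 1, hash=331+1 mod 509 = 332
Option D: s[3]='h'->'a', delta=(1-8)*11^1 mod 509 = 432, hash=331+432 mod 509 = 254
Option E: s[1]='f'->'g', delta=(7-6)*11^3 mod 509 = 313, hash=331+313 mod 509 = 135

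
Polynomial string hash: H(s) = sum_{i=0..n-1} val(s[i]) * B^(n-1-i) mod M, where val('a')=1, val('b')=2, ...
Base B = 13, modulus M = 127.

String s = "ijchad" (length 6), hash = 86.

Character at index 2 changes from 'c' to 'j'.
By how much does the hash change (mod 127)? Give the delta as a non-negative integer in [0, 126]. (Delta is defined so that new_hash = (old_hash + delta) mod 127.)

Delta formula: (val(new) - val(old)) * B^(n-1-k) mod M
  val('j') - val('c') = 10 - 3 = 7
  B^(n-1-k) = 13^3 mod 127 = 38
  Delta = 7 * 38 mod 127 = 12

Answer: 12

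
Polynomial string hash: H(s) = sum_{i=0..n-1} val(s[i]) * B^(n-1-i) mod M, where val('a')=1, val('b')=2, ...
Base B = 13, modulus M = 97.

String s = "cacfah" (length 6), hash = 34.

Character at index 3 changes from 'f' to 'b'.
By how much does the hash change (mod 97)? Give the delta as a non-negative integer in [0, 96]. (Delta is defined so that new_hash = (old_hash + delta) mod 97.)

Delta formula: (val(new) - val(old)) * B^(n-1-k) mod M
  val('b') - val('f') = 2 - 6 = -4
  B^(n-1-k) = 13^2 mod 97 = 72
  Delta = -4 * 72 mod 97 = 3

Answer: 3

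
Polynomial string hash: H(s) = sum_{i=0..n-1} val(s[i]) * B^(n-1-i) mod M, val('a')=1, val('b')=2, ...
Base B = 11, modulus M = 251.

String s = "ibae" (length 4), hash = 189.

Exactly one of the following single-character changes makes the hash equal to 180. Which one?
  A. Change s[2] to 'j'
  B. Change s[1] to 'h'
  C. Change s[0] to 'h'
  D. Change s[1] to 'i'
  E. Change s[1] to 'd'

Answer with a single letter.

Answer: E

Derivation:
Option A: s[2]='a'->'j', delta=(10-1)*11^1 mod 251 = 99, hash=189+99 mod 251 = 37
Option B: s[1]='b'->'h', delta=(8-2)*11^2 mod 251 = 224, hash=189+224 mod 251 = 162
Option C: s[0]='i'->'h', delta=(8-9)*11^3 mod 251 = 175, hash=189+175 mod 251 = 113
Option D: s[1]='b'->'i', delta=(9-2)*11^2 mod 251 = 94, hash=189+94 mod 251 = 32
Option E: s[1]='b'->'d', delta=(4-2)*11^2 mod 251 = 242, hash=189+242 mod 251 = 180 <-- target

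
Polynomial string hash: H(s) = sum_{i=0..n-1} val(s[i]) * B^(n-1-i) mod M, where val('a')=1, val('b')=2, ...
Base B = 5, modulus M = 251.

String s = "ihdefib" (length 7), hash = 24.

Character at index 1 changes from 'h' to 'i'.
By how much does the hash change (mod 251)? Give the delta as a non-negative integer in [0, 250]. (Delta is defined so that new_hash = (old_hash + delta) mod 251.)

Answer: 113

Derivation:
Delta formula: (val(new) - val(old)) * B^(n-1-k) mod M
  val('i') - val('h') = 9 - 8 = 1
  B^(n-1-k) = 5^5 mod 251 = 113
  Delta = 1 * 113 mod 251 = 113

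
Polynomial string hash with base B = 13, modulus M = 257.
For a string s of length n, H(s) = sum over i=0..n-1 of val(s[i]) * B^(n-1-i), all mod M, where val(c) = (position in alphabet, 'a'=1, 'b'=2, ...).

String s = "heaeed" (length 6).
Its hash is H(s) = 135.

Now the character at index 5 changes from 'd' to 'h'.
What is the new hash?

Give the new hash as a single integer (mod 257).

val('d') = 4, val('h') = 8
Position k = 5, exponent = n-1-k = 0
B^0 mod M = 13^0 mod 257 = 1
Delta = (8 - 4) * 1 mod 257 = 4
New hash = (135 + 4) mod 257 = 139

Answer: 139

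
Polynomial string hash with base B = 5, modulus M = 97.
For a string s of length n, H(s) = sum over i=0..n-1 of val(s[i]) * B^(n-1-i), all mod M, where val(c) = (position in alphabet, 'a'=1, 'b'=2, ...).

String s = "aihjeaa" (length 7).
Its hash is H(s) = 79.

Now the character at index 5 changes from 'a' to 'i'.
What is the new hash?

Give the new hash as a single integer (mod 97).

Answer: 22

Derivation:
val('a') = 1, val('i') = 9
Position k = 5, exponent = n-1-k = 1
B^1 mod M = 5^1 mod 97 = 5
Delta = (9 - 1) * 5 mod 97 = 40
New hash = (79 + 40) mod 97 = 22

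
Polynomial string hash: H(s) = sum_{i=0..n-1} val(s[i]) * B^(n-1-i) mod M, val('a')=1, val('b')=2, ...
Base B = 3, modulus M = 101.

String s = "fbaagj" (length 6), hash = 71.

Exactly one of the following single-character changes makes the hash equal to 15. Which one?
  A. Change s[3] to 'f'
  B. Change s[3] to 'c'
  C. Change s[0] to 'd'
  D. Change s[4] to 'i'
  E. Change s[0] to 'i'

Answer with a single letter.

Answer: A

Derivation:
Option A: s[3]='a'->'f', delta=(6-1)*3^2 mod 101 = 45, hash=71+45 mod 101 = 15 <-- target
Option B: s[3]='a'->'c', delta=(3-1)*3^2 mod 101 = 18, hash=71+18 mod 101 = 89
Option C: s[0]='f'->'d', delta=(4-6)*3^5 mod 101 = 19, hash=71+19 mod 101 = 90
Option D: s[4]='g'->'i', delta=(9-7)*3^1 mod 101 = 6, hash=71+6 mod 101 = 77
Option E: s[0]='f'->'i', delta=(9-6)*3^5 mod 101 = 22, hash=71+22 mod 101 = 93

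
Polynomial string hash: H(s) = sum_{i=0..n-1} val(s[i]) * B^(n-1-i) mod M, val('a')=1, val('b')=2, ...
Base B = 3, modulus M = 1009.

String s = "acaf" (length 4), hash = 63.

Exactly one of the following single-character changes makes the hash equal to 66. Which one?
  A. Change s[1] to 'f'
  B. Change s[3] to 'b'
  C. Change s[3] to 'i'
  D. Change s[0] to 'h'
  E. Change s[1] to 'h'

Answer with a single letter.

Option A: s[1]='c'->'f', delta=(6-3)*3^2 mod 1009 = 27, hash=63+27 mod 1009 = 90
Option B: s[3]='f'->'b', delta=(2-6)*3^0 mod 1009 = 1005, hash=63+1005 mod 1009 = 59
Option C: s[3]='f'->'i', delta=(9-6)*3^0 mod 1009 = 3, hash=63+3 mod 1009 = 66 <-- target
Option D: s[0]='a'->'h', delta=(8-1)*3^3 mod 1009 = 189, hash=63+189 mod 1009 = 252
Option E: s[1]='c'->'h', delta=(8-3)*3^2 mod 1009 = 45, hash=63+45 mod 1009 = 108

Answer: C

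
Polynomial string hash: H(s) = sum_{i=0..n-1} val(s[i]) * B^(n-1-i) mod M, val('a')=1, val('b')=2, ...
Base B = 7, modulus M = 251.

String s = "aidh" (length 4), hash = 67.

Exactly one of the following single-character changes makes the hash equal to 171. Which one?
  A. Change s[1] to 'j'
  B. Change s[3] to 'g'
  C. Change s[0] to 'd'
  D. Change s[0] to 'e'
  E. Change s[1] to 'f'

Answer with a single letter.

Answer: E

Derivation:
Option A: s[1]='i'->'j', delta=(10-9)*7^2 mod 251 = 49, hash=67+49 mod 251 = 116
Option B: s[3]='h'->'g', delta=(7-8)*7^0 mod 251 = 250, hash=67+250 mod 251 = 66
Option C: s[0]='a'->'d', delta=(4-1)*7^3 mod 251 = 25, hash=67+25 mod 251 = 92
Option D: s[0]='a'->'e', delta=(5-1)*7^3 mod 251 = 117, hash=67+117 mod 251 = 184
Option E: s[1]='i'->'f', delta=(6-9)*7^2 mod 251 = 104, hash=67+104 mod 251 = 171 <-- target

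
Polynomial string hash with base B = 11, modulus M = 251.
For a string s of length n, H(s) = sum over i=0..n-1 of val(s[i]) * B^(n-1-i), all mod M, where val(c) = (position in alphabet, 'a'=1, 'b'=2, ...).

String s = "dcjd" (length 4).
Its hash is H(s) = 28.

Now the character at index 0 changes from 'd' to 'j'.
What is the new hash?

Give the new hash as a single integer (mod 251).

Answer: 233

Derivation:
val('d') = 4, val('j') = 10
Position k = 0, exponent = n-1-k = 3
B^3 mod M = 11^3 mod 251 = 76
Delta = (10 - 4) * 76 mod 251 = 205
New hash = (28 + 205) mod 251 = 233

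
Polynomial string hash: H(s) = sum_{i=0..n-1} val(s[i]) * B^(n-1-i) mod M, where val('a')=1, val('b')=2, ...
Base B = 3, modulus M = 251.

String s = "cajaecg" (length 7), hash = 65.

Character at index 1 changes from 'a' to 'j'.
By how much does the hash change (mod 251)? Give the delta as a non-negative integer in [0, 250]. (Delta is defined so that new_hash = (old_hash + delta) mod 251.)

Answer: 179

Derivation:
Delta formula: (val(new) - val(old)) * B^(n-1-k) mod M
  val('j') - val('a') = 10 - 1 = 9
  B^(n-1-k) = 3^5 mod 251 = 243
  Delta = 9 * 243 mod 251 = 179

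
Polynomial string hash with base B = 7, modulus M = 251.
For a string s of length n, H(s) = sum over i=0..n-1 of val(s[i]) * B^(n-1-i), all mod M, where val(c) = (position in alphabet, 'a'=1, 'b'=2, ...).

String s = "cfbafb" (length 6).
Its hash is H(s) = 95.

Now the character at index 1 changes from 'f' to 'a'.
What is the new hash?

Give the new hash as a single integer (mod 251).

val('f') = 6, val('a') = 1
Position k = 1, exponent = n-1-k = 4
B^4 mod M = 7^4 mod 251 = 142
Delta = (1 - 6) * 142 mod 251 = 43
New hash = (95 + 43) mod 251 = 138

Answer: 138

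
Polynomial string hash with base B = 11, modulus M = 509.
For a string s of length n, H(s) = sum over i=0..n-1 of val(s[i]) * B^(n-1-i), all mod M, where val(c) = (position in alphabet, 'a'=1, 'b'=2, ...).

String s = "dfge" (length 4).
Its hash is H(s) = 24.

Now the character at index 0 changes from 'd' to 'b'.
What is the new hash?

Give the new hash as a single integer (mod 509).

val('d') = 4, val('b') = 2
Position k = 0, exponent = n-1-k = 3
B^3 mod M = 11^3 mod 509 = 313
Delta = (2 - 4) * 313 mod 509 = 392
New hash = (24 + 392) mod 509 = 416

Answer: 416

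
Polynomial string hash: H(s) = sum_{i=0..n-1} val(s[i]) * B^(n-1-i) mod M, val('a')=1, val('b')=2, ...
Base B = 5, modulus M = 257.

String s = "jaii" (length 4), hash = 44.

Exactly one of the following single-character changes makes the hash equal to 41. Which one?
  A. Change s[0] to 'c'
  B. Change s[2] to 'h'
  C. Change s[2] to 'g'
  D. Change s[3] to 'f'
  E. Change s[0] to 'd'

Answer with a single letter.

Answer: D

Derivation:
Option A: s[0]='j'->'c', delta=(3-10)*5^3 mod 257 = 153, hash=44+153 mod 257 = 197
Option B: s[2]='i'->'h', delta=(8-9)*5^1 mod 257 = 252, hash=44+252 mod 257 = 39
Option C: s[2]='i'->'g', delta=(7-9)*5^1 mod 257 = 247, hash=44+247 mod 257 = 34
Option D: s[3]='i'->'f', delta=(6-9)*5^0 mod 257 = 254, hash=44+254 mod 257 = 41 <-- target
Option E: s[0]='j'->'d', delta=(4-10)*5^3 mod 257 = 21, hash=44+21 mod 257 = 65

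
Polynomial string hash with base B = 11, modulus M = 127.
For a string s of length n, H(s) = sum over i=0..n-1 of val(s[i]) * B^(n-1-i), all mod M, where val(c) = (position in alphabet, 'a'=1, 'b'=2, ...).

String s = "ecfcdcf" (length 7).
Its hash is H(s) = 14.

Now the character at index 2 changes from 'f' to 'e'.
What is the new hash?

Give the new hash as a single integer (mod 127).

val('f') = 6, val('e') = 5
Position k = 2, exponent = n-1-k = 4
B^4 mod M = 11^4 mod 127 = 36
Delta = (5 - 6) * 36 mod 127 = 91
New hash = (14 + 91) mod 127 = 105

Answer: 105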